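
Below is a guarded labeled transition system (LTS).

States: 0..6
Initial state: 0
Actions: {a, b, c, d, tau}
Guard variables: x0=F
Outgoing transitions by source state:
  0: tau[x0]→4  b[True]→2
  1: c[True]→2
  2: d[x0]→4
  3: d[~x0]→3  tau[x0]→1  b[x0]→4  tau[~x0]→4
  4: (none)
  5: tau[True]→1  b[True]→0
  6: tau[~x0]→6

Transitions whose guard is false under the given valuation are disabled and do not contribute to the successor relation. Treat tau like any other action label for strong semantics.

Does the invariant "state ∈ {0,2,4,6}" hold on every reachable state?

Inv-set: {0,2,4,6}
R = {0,2}
  0: ✓
  2: ✓

Answer: INVARIANT HOLDS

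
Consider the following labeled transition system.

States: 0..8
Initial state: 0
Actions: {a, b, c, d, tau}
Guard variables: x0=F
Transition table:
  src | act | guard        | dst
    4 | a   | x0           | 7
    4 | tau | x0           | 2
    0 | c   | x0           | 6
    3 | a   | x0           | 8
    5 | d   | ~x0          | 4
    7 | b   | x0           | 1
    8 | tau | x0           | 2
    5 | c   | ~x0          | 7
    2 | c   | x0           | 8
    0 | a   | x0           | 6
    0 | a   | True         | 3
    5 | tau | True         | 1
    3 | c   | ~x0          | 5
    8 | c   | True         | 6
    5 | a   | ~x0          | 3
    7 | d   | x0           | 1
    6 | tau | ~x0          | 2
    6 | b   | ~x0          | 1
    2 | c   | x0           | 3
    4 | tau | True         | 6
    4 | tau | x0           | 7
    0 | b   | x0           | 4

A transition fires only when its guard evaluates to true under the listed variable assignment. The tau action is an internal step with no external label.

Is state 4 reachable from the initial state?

Answer: REACHABLE

Working:
10 transition(s) survive guard evaluation.
depth 0: {0}
depth 1: {3}  now seen {0,3}
depth 2: {5}  now seen {0,3,5}
depth 3: {1,4,7}  now seen {0,1,3,4,5,7}
depth 4: {6}  now seen {0,1,3,4,5,6,7}
depth 5: {2}  now seen {0,1,2,3,4,5,6,7}
Reach set: {0,1,2,3,4,5,6,7}
witness 4: a·c·d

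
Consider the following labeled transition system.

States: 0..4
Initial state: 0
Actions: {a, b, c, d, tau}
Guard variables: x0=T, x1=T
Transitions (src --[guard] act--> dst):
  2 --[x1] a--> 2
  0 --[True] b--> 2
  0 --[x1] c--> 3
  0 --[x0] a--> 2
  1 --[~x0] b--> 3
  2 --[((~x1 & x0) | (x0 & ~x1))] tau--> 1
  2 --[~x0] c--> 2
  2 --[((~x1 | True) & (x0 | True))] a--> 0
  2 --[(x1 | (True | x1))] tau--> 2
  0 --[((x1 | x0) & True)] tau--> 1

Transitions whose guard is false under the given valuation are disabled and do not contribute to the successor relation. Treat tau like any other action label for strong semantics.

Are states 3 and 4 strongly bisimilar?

Refine partition for ~:
  π0 = {{0,1,2,3,4}}
  π1 = {{0},{1,3,4},{2}}
3 equivalence class(es) (converged in 2)
[3]={1,3,4}  [4]={1,3,4}

Answer: BISIMILAR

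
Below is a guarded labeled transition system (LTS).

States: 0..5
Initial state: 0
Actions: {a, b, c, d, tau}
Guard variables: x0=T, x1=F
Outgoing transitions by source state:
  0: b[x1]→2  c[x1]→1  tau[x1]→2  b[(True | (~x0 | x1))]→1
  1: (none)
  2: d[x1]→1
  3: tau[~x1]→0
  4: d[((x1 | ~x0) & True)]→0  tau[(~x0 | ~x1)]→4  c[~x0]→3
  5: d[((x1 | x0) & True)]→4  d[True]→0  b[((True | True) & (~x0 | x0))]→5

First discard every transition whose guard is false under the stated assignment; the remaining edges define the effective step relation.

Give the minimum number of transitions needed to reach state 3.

BFS to 3:
  L0 = {0}
  L1 = {1}
3 never appears.

Answer: UNREACHABLE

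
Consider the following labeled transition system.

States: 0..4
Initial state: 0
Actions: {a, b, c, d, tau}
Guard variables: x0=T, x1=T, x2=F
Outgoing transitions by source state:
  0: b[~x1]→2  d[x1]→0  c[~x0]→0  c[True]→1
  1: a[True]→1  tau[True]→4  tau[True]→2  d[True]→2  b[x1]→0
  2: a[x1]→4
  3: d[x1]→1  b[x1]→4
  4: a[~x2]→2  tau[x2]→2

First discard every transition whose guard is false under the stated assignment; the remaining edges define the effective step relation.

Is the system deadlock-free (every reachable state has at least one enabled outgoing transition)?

Reachable = {0,1,2,4}
  0: c→1  d→0  [2 out]
  1: a→1  b→0  d→2  tau→2  tau→4  [5 out]
  2: a→4  [1 out]
  4: a→2  [1 out]

Answer: DEADLOCK-FREE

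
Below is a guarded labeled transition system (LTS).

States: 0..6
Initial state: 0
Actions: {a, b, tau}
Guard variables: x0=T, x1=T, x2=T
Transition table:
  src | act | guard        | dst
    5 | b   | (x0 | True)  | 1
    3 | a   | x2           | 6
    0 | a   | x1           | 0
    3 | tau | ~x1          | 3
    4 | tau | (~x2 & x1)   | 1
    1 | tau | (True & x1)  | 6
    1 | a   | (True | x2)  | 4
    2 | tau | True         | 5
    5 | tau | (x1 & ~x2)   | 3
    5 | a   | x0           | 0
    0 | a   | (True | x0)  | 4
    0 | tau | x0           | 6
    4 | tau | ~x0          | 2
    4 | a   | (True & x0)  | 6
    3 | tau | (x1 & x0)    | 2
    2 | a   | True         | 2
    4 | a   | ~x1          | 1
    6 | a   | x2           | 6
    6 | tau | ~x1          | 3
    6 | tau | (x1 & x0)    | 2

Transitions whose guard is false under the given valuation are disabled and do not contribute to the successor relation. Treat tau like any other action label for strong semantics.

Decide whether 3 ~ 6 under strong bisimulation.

Answer: BISIMILAR

Analysis:
Refine partition for ~:
  round 0: {{0,1,2,3,4,5,6}}
  round 1: {{0,1,2,3,6},{4},{5}}
  round 2: {{0},{1},{2},{3,6},{4},{5}}
6 equivalence class(es) (converged in 3)
3∈{3,6}, 6∈{3,6}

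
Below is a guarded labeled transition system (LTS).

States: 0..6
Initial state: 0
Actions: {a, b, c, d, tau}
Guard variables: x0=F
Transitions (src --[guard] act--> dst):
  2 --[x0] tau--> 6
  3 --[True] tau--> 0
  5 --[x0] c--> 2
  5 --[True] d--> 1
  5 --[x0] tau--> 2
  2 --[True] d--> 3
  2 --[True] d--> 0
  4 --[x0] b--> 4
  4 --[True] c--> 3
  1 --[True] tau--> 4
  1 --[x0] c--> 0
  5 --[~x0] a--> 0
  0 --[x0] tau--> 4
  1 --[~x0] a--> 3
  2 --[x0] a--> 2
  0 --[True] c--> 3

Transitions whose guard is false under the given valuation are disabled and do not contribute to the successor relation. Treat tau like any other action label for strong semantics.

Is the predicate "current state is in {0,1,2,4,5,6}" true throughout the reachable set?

Safe = {0,1,2,4,5,6}
Reachable = {0,3}
  0: ✓
  3: ✗ unsafe
reach 3 via c — violates

Answer: INVARIANT VIOLATED at state 3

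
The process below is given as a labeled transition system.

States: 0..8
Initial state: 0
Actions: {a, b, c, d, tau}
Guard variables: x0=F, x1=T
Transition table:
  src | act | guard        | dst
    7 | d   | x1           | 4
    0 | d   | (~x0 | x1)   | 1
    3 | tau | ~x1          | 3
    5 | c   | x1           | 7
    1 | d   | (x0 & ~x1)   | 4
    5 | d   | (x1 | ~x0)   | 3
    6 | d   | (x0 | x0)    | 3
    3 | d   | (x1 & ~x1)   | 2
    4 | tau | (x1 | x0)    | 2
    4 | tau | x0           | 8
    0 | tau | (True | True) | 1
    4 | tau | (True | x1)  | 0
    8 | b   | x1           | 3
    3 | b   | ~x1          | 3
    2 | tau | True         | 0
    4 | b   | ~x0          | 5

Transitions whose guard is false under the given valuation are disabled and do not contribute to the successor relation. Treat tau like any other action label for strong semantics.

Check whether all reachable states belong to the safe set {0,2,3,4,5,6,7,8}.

Answer: INVARIANT VIOLATED at state 1

Working:
Safe = {0,2,3,4,5,6,7,8}
R = {0,1}
  0: ok
  1: VIOLATES
reach 1 via d — violates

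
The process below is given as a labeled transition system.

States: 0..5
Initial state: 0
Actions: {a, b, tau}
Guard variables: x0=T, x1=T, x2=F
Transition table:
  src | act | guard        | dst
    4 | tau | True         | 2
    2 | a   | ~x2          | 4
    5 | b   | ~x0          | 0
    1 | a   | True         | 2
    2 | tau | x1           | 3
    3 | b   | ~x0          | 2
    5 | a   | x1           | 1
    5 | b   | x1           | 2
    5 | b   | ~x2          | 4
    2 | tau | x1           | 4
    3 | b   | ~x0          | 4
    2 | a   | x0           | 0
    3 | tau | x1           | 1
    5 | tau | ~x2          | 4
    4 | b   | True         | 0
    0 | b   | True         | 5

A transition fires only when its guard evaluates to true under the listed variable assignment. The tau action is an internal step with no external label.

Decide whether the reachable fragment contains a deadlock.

Reach set: {0,1,2,3,4,5}
  0: b→5  [deg 1]
  1: a→2  [deg 1]
  2: a→0  a→4  tau→3  tau→4  [deg 4]
  3: tau→1  [deg 1]
  4: b→0  tau→2  [deg 2]
  5: a→1  b→2  b→4  tau→4  [deg 4]

Answer: DEADLOCK-FREE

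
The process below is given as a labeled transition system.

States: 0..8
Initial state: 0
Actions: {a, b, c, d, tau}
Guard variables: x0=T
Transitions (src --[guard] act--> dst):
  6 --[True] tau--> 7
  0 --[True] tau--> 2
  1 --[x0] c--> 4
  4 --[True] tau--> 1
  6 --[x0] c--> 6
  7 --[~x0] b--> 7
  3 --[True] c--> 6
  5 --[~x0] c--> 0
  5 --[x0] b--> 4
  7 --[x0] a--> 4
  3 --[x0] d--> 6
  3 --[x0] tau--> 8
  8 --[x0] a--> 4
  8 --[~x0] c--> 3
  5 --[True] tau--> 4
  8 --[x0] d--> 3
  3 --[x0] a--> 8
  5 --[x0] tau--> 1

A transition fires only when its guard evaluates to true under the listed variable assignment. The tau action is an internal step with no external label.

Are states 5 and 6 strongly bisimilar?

Bisimulation quotient by refinement:
  round 0: {{0,1,2,3,4,5,6,7,8}}
  round 1: {{0,4},{1},{2},{3},{5},{6},{7},{8}}
  round 2: {{0},{1},{2},{3},{4},{5},{6},{7},{8}}
Fixed point at round 3; 9 class(es).
[5]={5}  [6]={6}

Answer: NOT BISIMILAR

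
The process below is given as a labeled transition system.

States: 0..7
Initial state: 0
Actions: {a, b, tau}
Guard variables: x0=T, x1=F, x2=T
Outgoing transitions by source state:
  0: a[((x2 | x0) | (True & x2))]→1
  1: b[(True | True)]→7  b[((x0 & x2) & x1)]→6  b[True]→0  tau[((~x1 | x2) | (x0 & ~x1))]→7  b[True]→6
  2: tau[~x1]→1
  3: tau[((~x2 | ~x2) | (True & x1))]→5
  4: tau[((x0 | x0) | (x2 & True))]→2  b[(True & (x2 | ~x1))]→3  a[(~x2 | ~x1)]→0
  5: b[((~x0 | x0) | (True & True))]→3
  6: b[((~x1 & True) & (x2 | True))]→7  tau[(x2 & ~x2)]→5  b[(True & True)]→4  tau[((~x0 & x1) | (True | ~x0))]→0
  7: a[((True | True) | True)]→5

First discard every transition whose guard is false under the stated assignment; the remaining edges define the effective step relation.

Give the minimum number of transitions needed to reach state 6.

Answer: 2

Trace:
Layered search for 6:
  depth 0: {0}
  depth 1: {1}
  depth 2: {6,7}
6 enters at depth 2; path a·b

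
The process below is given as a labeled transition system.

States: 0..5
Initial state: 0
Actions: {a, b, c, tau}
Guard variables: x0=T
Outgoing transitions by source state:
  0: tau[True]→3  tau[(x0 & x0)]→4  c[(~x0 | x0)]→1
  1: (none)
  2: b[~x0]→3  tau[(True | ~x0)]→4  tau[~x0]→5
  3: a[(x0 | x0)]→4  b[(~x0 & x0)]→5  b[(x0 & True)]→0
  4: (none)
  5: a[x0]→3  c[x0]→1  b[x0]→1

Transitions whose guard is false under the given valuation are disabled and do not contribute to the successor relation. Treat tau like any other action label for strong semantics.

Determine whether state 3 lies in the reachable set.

Answer: REACHABLE

Working:
9 transition(s) survive guard evaluation.
Layer 0: {0}
Layer 1: {1,3,4}  now seen {0,1,3,4}
Reach set: {0,1,3,4}
witness 3: tau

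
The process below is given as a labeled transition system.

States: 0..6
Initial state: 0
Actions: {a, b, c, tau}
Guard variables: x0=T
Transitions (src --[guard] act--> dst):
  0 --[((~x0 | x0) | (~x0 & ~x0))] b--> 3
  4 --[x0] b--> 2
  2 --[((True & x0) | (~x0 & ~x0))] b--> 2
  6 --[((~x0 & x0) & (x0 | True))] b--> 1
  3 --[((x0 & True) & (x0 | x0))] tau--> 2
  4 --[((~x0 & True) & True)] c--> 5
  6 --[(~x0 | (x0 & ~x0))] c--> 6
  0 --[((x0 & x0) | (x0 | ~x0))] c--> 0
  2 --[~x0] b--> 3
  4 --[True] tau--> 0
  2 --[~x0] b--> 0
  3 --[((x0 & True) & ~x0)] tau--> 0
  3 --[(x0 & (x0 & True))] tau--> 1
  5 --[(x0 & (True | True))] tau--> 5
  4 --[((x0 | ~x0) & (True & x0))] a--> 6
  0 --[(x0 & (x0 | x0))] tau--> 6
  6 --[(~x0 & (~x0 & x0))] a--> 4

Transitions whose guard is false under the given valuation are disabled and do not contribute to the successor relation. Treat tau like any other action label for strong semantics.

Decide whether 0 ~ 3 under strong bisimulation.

Refine partition for ~:
  π0 = {{0,1,2,3,4,5,6}}
  π1 = {{0},{1,6},{2},{3,5},{4}}
  π2 = {{0},{1,6},{2},{3},{4},{5}}
6 equivalence class(es) (converged in 3)
0∈{0}, 3∈{3}

Answer: NOT BISIMILAR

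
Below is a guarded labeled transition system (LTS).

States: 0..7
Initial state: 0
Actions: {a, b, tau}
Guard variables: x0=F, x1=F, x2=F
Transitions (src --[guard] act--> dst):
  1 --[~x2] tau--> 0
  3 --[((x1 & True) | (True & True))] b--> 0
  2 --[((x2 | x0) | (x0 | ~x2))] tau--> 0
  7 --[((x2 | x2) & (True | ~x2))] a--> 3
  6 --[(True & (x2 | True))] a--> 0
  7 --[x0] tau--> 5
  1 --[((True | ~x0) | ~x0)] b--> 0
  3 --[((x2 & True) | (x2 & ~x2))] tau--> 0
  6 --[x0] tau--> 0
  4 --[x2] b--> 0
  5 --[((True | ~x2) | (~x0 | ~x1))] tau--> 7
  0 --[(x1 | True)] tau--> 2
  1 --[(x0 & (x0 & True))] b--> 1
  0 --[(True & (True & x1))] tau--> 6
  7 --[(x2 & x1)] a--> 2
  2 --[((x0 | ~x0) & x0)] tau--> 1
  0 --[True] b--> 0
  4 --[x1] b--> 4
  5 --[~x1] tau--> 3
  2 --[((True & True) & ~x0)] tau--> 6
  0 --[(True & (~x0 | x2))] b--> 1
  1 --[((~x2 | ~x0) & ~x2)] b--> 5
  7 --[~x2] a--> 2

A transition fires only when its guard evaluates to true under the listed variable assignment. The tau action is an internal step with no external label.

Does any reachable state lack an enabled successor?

Answer: DEADLOCK-FREE

Trace:
Reach set: {0,1,2,3,5,6,7}
  0: b→0  b→1  tau→2  [3 out]
  1: b→0  b→5  tau→0  [3 out]
  2: tau→0  tau→6  [2 out]
  3: b→0  [1 out]
  5: tau→3  tau→7  [2 out]
  6: a→0  [1 out]
  7: a→2  [1 out]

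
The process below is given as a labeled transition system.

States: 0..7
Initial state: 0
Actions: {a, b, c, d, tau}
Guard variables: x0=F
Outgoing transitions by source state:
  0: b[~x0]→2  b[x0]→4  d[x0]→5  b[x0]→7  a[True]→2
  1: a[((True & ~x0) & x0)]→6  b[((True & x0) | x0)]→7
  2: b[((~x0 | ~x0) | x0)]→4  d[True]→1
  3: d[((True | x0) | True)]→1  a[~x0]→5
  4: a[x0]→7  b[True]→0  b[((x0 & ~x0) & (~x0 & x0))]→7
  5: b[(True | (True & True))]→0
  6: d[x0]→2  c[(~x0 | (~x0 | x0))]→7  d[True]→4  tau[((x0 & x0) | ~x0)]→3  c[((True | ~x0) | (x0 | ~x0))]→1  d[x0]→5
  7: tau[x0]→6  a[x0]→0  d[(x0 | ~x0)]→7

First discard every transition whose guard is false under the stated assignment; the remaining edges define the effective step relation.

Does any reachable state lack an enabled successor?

Reachable = {0,1,2,4}
  0: a→2  b→2  [2 exit(s)]
  1: ∅  [STUCK]
  2: b→4  d→1  [2 exit(s)]
  4: b→0  [1 exit(s)]
Path to 1: b·d

Answer: DEADLOCK at state 1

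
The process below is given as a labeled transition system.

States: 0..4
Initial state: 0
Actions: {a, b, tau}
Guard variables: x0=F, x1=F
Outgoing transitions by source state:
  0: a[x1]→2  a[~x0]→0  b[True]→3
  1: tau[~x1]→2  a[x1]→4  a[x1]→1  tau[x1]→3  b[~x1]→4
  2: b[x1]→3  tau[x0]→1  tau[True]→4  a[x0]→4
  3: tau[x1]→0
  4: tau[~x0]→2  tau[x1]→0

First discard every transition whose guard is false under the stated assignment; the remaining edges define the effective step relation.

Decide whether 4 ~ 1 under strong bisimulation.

Bisimulation quotient by refinement:
  π0 = {{0,1,2,3,4}}
  π1 = {{0},{1},{2,4},{3}}
stable after 2 split(s): 4 block(s)
4∈{2,4}, 1∈{1}

Answer: NOT BISIMILAR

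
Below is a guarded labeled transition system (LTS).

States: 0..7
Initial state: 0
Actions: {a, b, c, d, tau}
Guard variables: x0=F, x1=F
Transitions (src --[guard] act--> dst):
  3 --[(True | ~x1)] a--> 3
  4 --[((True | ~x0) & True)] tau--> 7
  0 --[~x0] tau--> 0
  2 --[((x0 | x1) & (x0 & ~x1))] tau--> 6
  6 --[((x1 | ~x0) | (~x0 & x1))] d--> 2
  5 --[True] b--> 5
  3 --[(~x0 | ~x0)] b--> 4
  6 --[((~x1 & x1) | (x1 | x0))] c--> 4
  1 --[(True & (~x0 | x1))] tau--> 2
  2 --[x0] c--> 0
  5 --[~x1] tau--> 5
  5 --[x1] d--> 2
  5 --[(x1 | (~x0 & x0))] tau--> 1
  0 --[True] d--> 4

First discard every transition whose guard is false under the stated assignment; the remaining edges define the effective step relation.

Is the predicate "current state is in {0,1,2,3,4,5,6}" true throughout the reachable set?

Inv-set: {0,1,2,3,4,5,6}
R = {0,4,7}
  0: ✓
  4: ✓
  7: ✗ unsafe
witness against invariant: d·tau → 7

Answer: INVARIANT VIOLATED at state 7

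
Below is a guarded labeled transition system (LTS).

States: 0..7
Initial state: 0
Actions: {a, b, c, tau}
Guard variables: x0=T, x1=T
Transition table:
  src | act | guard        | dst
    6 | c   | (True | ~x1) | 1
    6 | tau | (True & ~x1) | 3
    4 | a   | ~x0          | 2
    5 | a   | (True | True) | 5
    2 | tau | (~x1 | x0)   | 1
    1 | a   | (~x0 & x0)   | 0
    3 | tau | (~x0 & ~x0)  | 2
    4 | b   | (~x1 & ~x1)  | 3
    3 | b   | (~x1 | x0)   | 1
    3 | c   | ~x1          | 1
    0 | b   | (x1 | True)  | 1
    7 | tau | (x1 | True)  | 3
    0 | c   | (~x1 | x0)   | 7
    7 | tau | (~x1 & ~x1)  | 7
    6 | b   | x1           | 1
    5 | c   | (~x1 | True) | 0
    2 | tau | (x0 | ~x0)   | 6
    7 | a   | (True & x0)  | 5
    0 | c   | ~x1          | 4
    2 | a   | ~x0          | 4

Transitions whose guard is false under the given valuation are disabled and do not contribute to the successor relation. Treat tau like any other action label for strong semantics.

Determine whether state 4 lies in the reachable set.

After dropping false guards: 11 live edges.
L0 = {0}
L1 = {1,7}  total {0,1,7}
L2 = {3,5}  total {0,1,3,5,7}
R = {0,1,3,5,7}

Answer: UNREACHABLE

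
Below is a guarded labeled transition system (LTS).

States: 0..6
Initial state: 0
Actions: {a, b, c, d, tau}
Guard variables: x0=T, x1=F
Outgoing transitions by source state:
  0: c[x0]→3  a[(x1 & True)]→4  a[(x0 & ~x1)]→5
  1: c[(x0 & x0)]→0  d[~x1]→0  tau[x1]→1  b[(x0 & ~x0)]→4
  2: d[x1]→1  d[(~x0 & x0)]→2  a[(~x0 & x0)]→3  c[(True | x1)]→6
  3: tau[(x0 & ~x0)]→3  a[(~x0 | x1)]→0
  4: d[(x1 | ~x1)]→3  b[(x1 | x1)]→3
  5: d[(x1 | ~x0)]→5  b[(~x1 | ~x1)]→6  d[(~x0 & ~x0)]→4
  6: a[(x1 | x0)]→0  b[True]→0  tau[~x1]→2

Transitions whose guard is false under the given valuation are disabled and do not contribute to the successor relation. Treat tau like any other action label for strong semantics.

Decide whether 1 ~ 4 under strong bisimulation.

Answer: NOT BISIMILAR

Trace:
Compute ~ classes (split until stable):
  π0 = {{0,1,2,3,4,5,6}}
  π1 = {{0},{1},{2},{3},{4},{5},{6}}
stable after 2 split(s): 7 block(s)
class of 1: {1}; class of 4: {4}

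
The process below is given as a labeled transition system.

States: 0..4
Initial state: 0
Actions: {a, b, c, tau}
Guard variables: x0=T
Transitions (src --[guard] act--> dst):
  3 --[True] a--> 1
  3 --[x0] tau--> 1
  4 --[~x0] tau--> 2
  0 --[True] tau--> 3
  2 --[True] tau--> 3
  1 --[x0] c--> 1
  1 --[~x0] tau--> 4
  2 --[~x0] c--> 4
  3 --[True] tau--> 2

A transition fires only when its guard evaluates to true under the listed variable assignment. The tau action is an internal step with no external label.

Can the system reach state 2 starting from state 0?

Answer: REACHABLE

Trace:
After dropping false guards: 6 live edges.
depth 0: {0}
depth 1: {3}  cumulative {0,3}
depth 2: {1,2}  cumulative {0,1,2,3}
Reachable = {0,1,2,3}
Path to 2: tau·tau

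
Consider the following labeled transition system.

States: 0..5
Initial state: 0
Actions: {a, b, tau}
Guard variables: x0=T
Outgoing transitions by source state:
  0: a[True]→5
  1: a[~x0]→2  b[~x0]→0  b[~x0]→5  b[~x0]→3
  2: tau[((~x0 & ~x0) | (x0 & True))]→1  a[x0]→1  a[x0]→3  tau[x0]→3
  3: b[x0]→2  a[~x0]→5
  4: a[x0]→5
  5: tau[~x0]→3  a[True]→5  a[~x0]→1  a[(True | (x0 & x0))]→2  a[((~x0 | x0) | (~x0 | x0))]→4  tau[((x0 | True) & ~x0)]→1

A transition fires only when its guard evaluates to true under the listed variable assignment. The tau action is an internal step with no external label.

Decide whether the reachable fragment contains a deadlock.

Reachable = {0,1,2,3,4,5}
  0: a→5  [deg 1]
  1: ∅  [STUCK]
  2: a→1  a→3  tau→1  tau→3  [deg 4]
  3: b→2  [deg 1]
  4: a→5  [deg 1]
  5: a→2  a→4  a→5  [deg 3]
trace reaching 1: a·a·tau

Answer: DEADLOCK at state 1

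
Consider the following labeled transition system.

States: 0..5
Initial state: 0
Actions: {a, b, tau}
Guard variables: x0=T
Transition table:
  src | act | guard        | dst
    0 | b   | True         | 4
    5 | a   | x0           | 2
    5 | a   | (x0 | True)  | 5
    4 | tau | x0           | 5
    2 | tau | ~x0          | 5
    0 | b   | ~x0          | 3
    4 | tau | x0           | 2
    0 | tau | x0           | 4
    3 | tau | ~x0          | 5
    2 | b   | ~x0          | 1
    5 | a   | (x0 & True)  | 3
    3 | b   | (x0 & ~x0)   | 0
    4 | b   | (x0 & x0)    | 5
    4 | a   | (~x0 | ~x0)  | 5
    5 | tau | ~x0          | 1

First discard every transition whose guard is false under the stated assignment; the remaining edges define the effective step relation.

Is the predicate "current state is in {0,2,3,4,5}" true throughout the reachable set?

Inv-set: {0,2,3,4,5}
Reachable = {0,2,3,4,5}
  0: ✓
  2: ✓
  3: ✓
  4: ✓
  5: ✓

Answer: INVARIANT HOLDS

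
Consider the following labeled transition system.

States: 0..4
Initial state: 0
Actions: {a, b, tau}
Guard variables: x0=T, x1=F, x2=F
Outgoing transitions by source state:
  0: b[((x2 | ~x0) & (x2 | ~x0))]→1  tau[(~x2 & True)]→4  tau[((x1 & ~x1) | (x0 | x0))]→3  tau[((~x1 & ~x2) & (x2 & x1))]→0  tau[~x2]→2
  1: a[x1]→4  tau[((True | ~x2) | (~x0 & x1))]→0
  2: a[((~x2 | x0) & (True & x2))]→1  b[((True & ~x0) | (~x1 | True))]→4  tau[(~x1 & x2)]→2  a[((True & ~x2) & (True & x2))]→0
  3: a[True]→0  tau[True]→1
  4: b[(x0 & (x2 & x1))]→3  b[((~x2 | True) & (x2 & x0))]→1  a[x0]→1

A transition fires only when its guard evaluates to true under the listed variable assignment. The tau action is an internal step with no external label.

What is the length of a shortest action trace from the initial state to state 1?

Breadth-first toward 1:
  Layer 0: {0}
  Layer 1: {2,3,4}
  Layer 2: {1}
first hit 1 at d=2 via tau·tau

Answer: 2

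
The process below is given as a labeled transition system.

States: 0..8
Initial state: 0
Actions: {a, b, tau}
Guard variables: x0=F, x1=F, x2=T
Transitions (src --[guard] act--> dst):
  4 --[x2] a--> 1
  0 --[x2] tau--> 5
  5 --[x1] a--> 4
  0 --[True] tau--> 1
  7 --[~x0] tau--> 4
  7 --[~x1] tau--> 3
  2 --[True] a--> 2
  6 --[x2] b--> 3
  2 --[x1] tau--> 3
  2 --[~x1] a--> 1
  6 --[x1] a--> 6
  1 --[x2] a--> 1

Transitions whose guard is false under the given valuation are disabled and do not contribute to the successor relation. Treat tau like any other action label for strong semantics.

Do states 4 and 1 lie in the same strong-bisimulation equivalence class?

Answer: BISIMILAR

Trace:
Bisimulation quotient by refinement:
  P[0] = {{0,1,2,3,4,5,6,7,8}}
  P[1] = {{0,7},{1,2,4},{3,5,8},{6}}
4 equivalence class(es) (converged in 2)
class of 4: {1,2,4}; class of 1: {1,2,4}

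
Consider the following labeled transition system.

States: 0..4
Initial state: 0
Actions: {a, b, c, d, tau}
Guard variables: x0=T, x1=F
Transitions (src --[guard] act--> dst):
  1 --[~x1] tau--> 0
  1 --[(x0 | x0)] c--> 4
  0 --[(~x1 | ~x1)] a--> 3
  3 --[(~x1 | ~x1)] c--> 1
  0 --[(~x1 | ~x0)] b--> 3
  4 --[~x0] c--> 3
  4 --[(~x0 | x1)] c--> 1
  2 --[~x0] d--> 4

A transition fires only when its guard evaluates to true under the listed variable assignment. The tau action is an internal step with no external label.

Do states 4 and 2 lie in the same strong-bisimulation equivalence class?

Compute ~ classes (split until stable):
  π0 = {{0,1,2,3,4}}
  π1 = {{0},{1},{2,4},{3}}
stable after 2 split(s): 4 block(s)
[4]={2,4}  [2]={2,4}

Answer: BISIMILAR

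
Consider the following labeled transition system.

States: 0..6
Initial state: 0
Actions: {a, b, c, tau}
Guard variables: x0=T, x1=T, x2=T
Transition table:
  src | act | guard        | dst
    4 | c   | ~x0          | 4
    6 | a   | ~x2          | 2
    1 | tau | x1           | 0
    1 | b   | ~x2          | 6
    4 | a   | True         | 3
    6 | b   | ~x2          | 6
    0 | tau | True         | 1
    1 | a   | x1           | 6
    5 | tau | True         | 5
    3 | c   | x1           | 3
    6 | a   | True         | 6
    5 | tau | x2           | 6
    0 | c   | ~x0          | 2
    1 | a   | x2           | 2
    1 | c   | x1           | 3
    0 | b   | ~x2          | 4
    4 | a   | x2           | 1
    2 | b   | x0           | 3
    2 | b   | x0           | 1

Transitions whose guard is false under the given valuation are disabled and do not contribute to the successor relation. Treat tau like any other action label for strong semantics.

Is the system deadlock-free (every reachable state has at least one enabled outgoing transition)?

Answer: DEADLOCK-FREE

Trace:
Reach set: {0,1,2,3,6}
  0: tau→1  [deg 1]
  1: a→2  a→6  c→3  tau→0  [deg 4]
  2: b→1  b→3  [deg 2]
  3: c→3  [deg 1]
  6: a→6  [deg 1]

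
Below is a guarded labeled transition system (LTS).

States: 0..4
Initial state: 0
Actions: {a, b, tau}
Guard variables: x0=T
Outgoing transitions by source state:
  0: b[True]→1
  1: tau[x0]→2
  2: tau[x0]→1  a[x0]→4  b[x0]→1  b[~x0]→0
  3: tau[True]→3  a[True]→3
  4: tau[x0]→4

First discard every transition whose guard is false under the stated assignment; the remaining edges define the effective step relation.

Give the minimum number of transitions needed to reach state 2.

Breadth-first toward 2:
  Layer 0: {0}
  Layer 1: {1}
  Layer 2: {2}
depth(2)=2, e.g. b·tau

Answer: 2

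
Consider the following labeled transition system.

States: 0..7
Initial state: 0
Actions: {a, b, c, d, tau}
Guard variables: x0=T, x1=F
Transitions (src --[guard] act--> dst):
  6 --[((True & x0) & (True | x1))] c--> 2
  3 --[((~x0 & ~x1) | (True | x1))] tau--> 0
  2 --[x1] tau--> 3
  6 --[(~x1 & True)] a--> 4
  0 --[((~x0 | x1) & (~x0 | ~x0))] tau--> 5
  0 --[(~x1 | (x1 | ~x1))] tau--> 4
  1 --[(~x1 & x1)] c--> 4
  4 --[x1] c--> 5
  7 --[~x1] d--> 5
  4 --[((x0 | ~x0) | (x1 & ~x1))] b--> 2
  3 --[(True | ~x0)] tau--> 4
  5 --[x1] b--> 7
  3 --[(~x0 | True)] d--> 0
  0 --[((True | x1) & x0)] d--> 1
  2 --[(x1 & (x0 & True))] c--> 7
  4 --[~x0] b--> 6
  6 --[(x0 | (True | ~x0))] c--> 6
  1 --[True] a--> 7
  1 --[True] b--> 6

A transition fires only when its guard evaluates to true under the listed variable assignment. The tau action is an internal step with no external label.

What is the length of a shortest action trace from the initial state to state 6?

BFS to 6:
  L0 = {0}
  L1 = {1,4}
  L2 = {2,6,7}
depth(6)=2, e.g. d·b

Answer: 2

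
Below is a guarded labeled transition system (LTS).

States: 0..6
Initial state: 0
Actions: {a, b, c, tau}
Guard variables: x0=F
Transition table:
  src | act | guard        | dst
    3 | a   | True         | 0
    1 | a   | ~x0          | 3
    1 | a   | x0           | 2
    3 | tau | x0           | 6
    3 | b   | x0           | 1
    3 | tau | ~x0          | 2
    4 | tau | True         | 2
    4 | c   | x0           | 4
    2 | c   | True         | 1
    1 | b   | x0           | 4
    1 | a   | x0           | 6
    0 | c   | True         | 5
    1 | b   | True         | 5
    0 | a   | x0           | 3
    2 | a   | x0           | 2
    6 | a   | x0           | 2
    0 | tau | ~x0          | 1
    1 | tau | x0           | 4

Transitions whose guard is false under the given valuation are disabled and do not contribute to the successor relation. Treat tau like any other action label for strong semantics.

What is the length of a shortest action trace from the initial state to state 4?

BFS to 4:
  L0 = {0}
  L1 = {1,5}
  L2 = {3}
  L3 = {2}
4 never appears.

Answer: UNREACHABLE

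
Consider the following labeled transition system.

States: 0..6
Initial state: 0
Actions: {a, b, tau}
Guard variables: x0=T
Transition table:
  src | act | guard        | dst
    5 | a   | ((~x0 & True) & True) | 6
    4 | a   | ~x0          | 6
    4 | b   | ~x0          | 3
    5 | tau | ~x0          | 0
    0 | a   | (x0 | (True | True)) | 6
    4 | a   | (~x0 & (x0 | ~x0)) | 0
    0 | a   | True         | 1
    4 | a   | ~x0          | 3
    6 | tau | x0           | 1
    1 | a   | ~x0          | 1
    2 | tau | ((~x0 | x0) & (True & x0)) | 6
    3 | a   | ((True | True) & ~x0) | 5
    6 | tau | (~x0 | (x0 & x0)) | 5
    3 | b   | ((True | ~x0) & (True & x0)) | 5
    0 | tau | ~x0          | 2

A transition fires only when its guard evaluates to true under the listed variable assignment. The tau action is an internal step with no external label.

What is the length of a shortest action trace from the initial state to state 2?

Breadth-first toward 2:
  depth 0: {0}
  depth 1: {1,6}
  depth 2: {5}
2 never appears.

Answer: UNREACHABLE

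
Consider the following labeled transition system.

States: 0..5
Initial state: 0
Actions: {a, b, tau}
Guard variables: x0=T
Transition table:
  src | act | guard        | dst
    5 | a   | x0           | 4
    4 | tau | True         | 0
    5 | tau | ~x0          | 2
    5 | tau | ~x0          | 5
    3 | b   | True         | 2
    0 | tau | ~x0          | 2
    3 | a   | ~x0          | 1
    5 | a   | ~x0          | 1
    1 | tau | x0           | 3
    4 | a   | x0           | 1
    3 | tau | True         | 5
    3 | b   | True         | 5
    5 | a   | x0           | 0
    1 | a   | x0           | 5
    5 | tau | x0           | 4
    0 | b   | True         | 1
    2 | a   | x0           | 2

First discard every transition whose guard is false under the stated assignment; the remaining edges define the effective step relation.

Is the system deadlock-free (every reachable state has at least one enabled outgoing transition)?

Answer: DEADLOCK-FREE

Working:
Reach set: {0,1,2,3,4,5}
  0: b→1  [1 exit(s)]
  1: a→5  tau→3  [2 exit(s)]
  2: a→2  [1 exit(s)]
  3: b→2  b→5  tau→5  [3 exit(s)]
  4: a→1  tau→0  [2 exit(s)]
  5: a→0  a→4  tau→4  [3 exit(s)]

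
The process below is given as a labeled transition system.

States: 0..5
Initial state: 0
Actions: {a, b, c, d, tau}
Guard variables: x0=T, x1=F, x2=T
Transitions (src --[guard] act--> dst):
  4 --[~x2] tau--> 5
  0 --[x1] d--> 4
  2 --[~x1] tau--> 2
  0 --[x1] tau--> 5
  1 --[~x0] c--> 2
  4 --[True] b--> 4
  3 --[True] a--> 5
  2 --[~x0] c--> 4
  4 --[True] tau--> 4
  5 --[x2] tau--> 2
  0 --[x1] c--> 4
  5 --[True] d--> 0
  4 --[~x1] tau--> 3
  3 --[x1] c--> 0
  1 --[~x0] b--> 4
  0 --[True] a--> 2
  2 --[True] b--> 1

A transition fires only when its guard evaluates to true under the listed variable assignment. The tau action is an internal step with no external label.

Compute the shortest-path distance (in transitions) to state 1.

Answer: 2

Trace:
BFS to 1:
  L0 = {0}
  L1 = {2}
  L2 = {1}
depth(1)=2, e.g. a·b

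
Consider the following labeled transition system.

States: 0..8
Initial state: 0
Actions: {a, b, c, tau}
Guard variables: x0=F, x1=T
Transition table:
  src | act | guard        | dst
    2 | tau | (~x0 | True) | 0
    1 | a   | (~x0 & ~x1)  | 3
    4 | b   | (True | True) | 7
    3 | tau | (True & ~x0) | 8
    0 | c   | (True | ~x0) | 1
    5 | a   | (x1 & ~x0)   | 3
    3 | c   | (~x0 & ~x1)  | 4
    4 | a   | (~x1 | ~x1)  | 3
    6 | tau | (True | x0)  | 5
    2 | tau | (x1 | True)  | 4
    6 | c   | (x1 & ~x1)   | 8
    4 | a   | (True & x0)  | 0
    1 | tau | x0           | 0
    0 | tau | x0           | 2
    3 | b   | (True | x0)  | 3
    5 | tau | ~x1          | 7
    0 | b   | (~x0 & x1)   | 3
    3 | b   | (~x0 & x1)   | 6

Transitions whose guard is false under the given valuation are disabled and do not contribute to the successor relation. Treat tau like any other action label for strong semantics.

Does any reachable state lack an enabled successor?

Answer: DEADLOCK at state 1

Trace:
R = {0,1,3,5,6,8}
  0: b→3  c→1  [2 exit(s)]
  1: ∅  [deadlock]
  3: b→3  b→6  tau→8  [3 exit(s)]
  5: a→3  [1 exit(s)]
  6: tau→5  [1 exit(s)]
  8: ∅  [deadlock]
witness 1: c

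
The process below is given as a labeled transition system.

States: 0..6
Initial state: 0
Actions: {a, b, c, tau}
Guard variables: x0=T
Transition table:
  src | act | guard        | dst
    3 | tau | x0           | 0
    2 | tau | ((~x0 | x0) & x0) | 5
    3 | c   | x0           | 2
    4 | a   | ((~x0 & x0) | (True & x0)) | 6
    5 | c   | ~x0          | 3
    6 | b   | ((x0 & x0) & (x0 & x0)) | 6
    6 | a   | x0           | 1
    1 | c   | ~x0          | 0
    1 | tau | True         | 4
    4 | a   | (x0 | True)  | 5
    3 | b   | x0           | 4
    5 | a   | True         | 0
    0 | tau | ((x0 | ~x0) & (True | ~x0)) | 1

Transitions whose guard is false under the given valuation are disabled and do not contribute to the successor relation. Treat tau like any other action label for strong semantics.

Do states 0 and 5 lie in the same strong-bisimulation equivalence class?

Answer: NOT BISIMILAR

Trace:
Compute ~ classes (split until stable):
  round 0: {{0,1,2,3,4,5,6}}
  round 1: {{0,1,2},{3},{4,5},{6}}
  round 2: {{0},{1,2},{3},{4},{5},{6}}
  round 3: {{0},{1},{2},{3},{4},{5},{6}}
stable after 4 split(s): 7 block(s)
class of 0: {0}; class of 5: {5}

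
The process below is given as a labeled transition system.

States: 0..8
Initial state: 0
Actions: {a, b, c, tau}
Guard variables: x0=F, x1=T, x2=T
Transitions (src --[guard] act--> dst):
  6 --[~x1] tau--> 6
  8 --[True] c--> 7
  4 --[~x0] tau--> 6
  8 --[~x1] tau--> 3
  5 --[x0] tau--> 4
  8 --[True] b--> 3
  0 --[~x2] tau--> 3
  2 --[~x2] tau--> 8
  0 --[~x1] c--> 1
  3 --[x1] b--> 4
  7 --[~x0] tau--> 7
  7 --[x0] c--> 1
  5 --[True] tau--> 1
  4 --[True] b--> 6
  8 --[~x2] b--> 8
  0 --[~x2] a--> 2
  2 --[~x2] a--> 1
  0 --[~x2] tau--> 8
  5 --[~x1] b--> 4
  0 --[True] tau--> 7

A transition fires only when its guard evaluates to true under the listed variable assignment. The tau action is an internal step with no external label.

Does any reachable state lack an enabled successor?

Answer: DEADLOCK-FREE

Analysis:
R = {0,7}
  0: tau→7  [1 exit(s)]
  7: tau→7  [1 exit(s)]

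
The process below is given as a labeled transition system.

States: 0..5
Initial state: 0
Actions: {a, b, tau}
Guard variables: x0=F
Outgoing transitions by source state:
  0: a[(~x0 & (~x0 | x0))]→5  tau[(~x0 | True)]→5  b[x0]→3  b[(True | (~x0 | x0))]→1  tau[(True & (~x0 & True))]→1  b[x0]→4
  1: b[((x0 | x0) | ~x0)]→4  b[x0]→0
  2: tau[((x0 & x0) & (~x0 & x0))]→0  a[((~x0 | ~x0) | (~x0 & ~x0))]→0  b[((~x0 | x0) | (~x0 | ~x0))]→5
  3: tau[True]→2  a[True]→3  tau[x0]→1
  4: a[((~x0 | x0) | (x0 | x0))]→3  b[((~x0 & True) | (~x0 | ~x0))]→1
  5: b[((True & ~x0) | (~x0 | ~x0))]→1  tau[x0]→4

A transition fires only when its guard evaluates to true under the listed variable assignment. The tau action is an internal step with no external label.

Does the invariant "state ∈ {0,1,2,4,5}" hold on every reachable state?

Answer: INVARIANT VIOLATED at state 3

Analysis:
Allowed set {0,1,2,4,5}
R = {0,1,2,3,4,5}
  0: ok
  1: ok
  2: ok
  3: ✗ unsafe
  4: ok
  5: ok
witness against invariant: tau·b·a → 3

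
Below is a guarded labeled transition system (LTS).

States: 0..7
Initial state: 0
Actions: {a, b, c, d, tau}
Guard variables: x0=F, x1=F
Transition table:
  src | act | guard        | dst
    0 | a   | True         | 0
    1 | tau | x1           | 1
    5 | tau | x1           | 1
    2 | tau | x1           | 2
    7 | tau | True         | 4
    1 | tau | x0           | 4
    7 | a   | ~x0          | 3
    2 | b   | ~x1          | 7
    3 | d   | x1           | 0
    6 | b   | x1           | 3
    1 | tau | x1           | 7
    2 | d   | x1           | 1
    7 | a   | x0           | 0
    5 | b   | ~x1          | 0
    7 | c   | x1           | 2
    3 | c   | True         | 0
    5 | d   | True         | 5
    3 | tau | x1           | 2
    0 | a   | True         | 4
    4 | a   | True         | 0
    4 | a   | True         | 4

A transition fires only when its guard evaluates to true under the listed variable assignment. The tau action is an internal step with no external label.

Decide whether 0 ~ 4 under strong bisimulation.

Bisimulation quotient by refinement:
  π0 = {{0,1,2,3,4,5,6,7}}
  π1 = {{0,4},{1,6},{2},{3},{5},{7}}
Fixed point at round 2; 6 class(es).
class of 0: {0,4}; class of 4: {0,4}

Answer: BISIMILAR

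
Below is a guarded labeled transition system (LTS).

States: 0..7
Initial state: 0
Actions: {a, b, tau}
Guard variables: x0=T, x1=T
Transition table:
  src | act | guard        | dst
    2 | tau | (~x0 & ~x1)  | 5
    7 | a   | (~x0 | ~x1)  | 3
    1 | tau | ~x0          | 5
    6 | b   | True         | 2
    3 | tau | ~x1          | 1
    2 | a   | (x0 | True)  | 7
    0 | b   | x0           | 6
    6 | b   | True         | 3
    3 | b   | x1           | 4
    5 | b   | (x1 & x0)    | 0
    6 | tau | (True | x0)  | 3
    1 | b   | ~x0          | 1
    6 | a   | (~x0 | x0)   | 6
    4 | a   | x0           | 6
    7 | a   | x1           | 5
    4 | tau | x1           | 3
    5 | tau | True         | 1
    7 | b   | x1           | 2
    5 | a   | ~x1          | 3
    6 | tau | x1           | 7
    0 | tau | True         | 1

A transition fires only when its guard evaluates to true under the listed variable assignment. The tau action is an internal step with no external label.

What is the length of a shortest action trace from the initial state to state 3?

BFS to 3:
  Layer 0: {0}
  Layer 1: {1,6}
  Layer 2: {2,3,7}
first hit 3 at d=2 via b·b

Answer: 2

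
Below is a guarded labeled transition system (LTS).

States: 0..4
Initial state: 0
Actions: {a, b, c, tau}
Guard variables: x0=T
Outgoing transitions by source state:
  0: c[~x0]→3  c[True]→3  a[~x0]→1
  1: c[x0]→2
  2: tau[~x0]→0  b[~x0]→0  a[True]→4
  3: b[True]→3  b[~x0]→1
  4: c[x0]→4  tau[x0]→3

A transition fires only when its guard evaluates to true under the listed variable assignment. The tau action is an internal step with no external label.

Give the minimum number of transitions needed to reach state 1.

Answer: UNREACHABLE

Working:
BFS to 1:
  L0 = {0}
  L1 = {3}
1 never appears.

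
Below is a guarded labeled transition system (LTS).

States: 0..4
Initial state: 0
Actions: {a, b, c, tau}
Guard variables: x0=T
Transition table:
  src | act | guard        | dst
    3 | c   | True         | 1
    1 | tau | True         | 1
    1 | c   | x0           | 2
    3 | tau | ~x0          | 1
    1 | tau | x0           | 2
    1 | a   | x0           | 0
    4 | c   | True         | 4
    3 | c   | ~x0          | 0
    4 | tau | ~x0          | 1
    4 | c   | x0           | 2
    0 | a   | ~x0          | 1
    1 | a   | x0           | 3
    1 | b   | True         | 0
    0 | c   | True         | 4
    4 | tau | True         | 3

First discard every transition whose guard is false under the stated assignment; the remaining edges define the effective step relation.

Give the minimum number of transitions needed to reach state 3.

Layered search for 3:
  L0 = {0}
  L1 = {4}
  L2 = {2,3}
depth(3)=2, e.g. c·tau

Answer: 2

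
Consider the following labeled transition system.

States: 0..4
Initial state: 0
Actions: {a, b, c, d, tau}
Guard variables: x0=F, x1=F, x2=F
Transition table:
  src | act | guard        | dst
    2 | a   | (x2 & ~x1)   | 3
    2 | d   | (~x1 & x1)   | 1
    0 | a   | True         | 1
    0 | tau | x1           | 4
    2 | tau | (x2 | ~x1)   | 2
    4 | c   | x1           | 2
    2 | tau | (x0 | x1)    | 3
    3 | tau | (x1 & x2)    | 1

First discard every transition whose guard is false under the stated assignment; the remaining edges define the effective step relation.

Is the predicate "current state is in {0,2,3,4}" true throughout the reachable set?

Answer: INVARIANT VIOLATED at state 1

Trace:
Inv-set: {0,2,3,4}
Reachable = {0,1}
  0: safe
  1: ✗ unsafe
counterexample path to 1: a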